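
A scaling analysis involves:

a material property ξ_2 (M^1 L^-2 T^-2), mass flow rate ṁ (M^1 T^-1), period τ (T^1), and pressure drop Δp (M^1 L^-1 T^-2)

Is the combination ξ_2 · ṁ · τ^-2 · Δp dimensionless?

Sum the exponent of each base dimension across the product:
  M: [ξ_2]_M + [ṁ]_M − 2·[τ]_M + [Δp]_M = (1) + (1) − 2·(0) + (1) = 3
  L: [ξ_2]_L + [ṁ]_L − 2·[τ]_L + [Δp]_L = (-2) + (0) − 2·(0) + (-1) = -3
  T: [ξ_2]_T + [ṁ]_T − 2·[τ]_T + [Δp]_T = (-2) + (-1) − 2·(1) + (-2) = -7
Net dimensions [M³ L⁻³ T⁻⁷] ≠ [1] — not dimensionless.

no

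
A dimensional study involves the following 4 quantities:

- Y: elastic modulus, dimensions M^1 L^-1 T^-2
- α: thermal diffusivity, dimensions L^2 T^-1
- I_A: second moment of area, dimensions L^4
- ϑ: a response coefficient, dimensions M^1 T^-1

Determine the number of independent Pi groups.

There are 4 variables and 3 base dimensions (M, L, T).
The dimension matrix has rank 3.
Independent dimensionless groups: 4 − 3 = 1.

1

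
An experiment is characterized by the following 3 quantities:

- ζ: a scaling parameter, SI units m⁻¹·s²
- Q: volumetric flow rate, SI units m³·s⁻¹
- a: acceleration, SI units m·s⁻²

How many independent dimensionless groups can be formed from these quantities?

1

There are 3 variables and 2 base dimensions (L, T).
The dimension matrix has rank 2.
Independent dimensionless groups: 3 − 2 = 1.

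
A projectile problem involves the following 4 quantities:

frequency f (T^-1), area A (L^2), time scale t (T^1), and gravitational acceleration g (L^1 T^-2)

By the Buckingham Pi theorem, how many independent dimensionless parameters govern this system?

2

There are 4 variables and 2 base dimensions (L, T).
The dimension matrix has rank 2.
Independent dimensionless groups: 4 − 2 = 2.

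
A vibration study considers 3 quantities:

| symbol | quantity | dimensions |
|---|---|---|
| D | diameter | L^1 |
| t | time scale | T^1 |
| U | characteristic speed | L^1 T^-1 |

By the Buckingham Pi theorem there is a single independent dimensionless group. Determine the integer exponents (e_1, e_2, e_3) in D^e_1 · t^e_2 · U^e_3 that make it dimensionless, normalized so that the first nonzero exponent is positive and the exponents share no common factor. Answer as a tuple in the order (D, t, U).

(1, -1, -1)

L: e_1·(1) + e_2·(0) + e_3·(1) = 0
T: e_1·(0) + e_2·(1) + e_3·(-1) = 0
Solving this homogeneous linear system for the smallest-integer solution (first nonzero entry positive) gives (1, -1, -1).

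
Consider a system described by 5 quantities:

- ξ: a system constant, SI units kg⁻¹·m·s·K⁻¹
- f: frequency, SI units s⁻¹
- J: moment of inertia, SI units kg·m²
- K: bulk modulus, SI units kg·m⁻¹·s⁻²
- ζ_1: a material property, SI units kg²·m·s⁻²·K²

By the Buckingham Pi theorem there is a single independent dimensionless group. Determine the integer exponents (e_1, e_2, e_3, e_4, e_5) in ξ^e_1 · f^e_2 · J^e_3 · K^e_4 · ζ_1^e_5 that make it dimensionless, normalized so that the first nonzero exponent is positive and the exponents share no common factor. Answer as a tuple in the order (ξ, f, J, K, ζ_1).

(2, -2, -1, 1, 1)

M: e_1·(-1) + e_2·(0) + e_3·(1) + e_4·(1) + e_5·(2) = 0
L: e_1·(1) + e_2·(0) + e_3·(2) + e_4·(-1) + e_5·(1) = 0
T: e_1·(1) + e_2·(-1) + e_3·(0) + e_4·(-2) + e_5·(-2) = 0
Θ: e_1·(-1) + e_2·(0) + e_3·(0) + e_4·(0) + e_5·(2) = 0
Solving this homogeneous linear system for the smallest-integer solution (first nonzero entry positive) gives (2, -2, -1, 1, 1).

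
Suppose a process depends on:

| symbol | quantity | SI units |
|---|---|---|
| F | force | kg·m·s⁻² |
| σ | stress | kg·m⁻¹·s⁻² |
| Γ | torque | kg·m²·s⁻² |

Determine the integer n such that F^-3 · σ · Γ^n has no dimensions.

Balance the M exponent: (1)·n from Γ, plus −3·(1) + (1) = -2 from the rest, must sum to zero.
n − 2 = 0, so n = 2.

2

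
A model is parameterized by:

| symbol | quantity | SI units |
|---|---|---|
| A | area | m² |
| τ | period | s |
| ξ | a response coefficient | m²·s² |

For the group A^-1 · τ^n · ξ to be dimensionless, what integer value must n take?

-2

Balance the T exponent: (1)·n from τ, plus −(0) + (2) = 2 from the rest, must sum to zero.
n + 2 = 0, so n = -2.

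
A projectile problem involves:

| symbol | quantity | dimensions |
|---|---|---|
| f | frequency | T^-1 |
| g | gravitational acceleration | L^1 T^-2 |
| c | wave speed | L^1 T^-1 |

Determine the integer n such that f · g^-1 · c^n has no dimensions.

Balance the L exponent: (1)·n from c, plus (0) − (1) = -1 from the rest, must sum to zero.
n − 1 = 0, so n = 1.

1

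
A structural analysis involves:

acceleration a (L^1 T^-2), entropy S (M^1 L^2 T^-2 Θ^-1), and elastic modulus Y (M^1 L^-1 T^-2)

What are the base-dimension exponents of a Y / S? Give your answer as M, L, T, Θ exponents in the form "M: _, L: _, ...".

Collect each base-dimension exponent across the product:
  M: (0) − (1) + (1) = 0
  L: (1) − (2) + (-1) = -2
  T: (-2) − (-2) + (-2) = -2
  Θ: (0) − (-1) + (0) = 1
So the dimensions are [L⁻² T⁻² Θ].

M: 0, L: -2, T: -2, Θ: 1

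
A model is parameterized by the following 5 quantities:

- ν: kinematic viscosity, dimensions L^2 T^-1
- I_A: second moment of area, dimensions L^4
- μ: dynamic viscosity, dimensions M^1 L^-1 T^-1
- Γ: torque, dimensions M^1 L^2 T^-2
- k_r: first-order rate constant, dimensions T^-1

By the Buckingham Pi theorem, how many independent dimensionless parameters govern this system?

2

There are 5 variables and 3 base dimensions (M, L, T).
The dimension matrix has rank 3.
Independent dimensionless groups: 5 − 3 = 2.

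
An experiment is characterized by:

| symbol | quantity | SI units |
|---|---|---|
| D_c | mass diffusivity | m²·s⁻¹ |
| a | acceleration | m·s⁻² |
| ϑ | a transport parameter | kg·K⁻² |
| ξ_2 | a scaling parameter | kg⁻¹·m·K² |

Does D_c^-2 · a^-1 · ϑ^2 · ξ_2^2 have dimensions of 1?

Sum the exponent of each base dimension across the product:
  M: −2·[D_c]_M − [a]_M + 2·[ϑ]_M + 2·[ξ_2]_M = −2·(0) − (0) + 2·(1) + 2·(-1) = 0
  L: −2·[D_c]_L − [a]_L + 2·[ϑ]_L + 2·[ξ_2]_L = −2·(2) − (1) + 2·(0) + 2·(1) = -3
  T: −2·[D_c]_T − [a]_T + 2·[ϑ]_T + 2·[ξ_2]_T = −2·(-1) − (-2) + 2·(0) + 2·(0) = 4
  Θ: −2·[D_c]_Θ − [a]_Θ + 2·[ϑ]_Θ + 2·[ξ_2]_Θ = −2·(0) − (0) + 2·(-2) + 2·(2) = 0
Net dimensions [L⁻³ T⁴] ≠ [1] — not dimensionless.

no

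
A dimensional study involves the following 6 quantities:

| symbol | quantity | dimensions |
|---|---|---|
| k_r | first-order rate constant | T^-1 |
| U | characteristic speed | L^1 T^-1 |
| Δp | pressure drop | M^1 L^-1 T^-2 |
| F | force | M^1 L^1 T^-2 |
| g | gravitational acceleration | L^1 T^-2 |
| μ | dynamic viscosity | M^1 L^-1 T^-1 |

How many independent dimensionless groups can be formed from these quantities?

There are 6 variables and 3 base dimensions (M, L, T).
The dimension matrix has rank 3.
Independent dimensionless groups: 6 − 3 = 3.

3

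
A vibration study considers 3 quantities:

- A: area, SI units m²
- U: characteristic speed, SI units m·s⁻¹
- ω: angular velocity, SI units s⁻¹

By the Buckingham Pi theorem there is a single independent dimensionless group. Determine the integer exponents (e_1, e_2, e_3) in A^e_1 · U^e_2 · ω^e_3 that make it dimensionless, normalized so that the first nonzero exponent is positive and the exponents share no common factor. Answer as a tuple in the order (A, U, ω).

(1, -2, 2)

L: e_1·(2) + e_2·(1) + e_3·(0) = 0
T: e_1·(0) + e_2·(-1) + e_3·(-1) = 0
Solving this homogeneous linear system for the smallest-integer solution (first nonzero entry positive) gives (1, -2, 2).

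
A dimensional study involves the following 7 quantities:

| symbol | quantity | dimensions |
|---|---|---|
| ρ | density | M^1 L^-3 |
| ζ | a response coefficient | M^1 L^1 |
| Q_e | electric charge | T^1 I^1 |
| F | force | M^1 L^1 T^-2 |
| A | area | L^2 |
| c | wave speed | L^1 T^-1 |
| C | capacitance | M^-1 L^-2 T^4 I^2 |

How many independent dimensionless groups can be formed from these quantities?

There are 7 variables and 4 base dimensions (M, L, T, I).
The dimension matrix has rank 4.
Independent dimensionless groups: 7 − 4 = 3.

3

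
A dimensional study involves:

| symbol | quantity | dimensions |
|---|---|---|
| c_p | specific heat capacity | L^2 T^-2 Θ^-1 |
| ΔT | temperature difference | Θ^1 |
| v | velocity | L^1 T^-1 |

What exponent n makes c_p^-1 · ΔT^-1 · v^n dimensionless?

2

Balance the L exponent: (1)·n from v, plus −(2) − (0) = -2 from the rest, must sum to zero.
n − 2 = 0, so n = 2.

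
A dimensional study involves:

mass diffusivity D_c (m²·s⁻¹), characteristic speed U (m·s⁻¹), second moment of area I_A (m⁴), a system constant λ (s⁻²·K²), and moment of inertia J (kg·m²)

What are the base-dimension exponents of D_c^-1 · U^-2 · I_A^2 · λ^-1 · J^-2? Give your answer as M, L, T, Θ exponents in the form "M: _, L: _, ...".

M: -2, L: 0, T: 5, Θ: -2

Collect each base-dimension exponent across the product:
  M: −(0) − 2·(0) + 2·(0) − (0) − 2·(1) = -2
  L: −(2) − 2·(1) + 2·(4) − (0) − 2·(2) = 0
  T: −(-1) − 2·(-1) + 2·(0) − (-2) − 2·(0) = 5
  Θ: −(0) − 2·(0) + 2·(0) − (2) − 2·(0) = -2
So the dimensions are [M⁻² T⁵ Θ⁻²].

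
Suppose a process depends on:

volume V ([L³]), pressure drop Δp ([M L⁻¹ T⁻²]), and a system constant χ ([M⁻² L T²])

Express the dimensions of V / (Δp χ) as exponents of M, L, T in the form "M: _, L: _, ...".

M: 1, L: 3, T: 0

Collect each base-dimension exponent across the product:
  M: (0) − (1) − (-2) = 1
  L: (3) − (-1) − (1) = 3
  T: (0) − (-2) − (2) = 0
So the dimensions are [M L³].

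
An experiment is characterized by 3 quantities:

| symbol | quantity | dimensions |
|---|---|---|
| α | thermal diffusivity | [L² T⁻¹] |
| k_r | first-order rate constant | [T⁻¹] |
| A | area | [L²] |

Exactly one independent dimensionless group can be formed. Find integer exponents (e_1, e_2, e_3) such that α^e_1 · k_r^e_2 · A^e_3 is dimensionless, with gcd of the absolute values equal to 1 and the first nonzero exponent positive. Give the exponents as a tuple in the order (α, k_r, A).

(1, -1, -1)

L: e_1·(2) + e_2·(0) + e_3·(2) = 0
T: e_1·(-1) + e_2·(-1) + e_3·(0) = 0
Solving this homogeneous linear system for the smallest-integer solution (first nonzero entry positive) gives (1, -1, -1).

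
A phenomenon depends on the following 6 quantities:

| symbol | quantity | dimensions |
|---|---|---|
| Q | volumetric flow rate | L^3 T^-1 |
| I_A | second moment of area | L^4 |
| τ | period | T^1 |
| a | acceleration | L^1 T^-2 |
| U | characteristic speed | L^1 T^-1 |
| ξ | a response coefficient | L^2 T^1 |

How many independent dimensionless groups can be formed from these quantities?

There are 6 variables and 2 base dimensions (L, T).
The dimension matrix has rank 2.
Independent dimensionless groups: 6 − 2 = 4.

4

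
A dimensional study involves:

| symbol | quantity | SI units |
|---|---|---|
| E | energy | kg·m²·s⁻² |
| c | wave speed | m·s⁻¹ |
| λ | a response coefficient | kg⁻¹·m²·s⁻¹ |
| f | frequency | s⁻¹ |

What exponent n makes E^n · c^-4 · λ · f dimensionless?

Balance the M exponent: (1)·n from E, plus −4·(0) + (-1) + (0) = -1 from the rest, must sum to zero.
n − 1 = 0, so n = 1.

1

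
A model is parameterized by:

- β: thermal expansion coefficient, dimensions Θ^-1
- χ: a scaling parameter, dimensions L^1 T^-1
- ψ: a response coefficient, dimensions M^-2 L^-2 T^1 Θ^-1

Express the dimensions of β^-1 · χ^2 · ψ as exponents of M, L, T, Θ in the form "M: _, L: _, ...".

M: -2, L: 0, T: -1, Θ: 0

Collect each base-dimension exponent across the product:
  M: −(0) + 2·(0) + (-2) = -2
  L: −(0) + 2·(1) + (-2) = 0
  T: −(0) + 2·(-1) + (1) = -1
  Θ: −(-1) + 2·(0) + (-1) = 0
So the dimensions are [M⁻² T⁻¹].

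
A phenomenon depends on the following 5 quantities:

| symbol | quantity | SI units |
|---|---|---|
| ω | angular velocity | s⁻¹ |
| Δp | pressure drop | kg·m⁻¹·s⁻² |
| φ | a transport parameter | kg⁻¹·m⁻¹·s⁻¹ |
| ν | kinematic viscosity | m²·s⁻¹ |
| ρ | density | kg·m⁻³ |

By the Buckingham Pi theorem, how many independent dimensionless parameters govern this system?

2

There are 5 variables and 3 base dimensions (M, L, T).
The dimension matrix has rank 3.
Independent dimensionless groups: 5 − 3 = 2.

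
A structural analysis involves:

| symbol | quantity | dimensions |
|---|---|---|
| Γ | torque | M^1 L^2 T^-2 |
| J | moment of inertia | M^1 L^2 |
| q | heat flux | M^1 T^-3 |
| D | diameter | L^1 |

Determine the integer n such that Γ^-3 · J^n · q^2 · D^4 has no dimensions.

Balance the M exponent: (1)·n from J, plus −3·(1) + 2·(1) + 4·(0) = -1 from the rest, must sum to zero.
n − 1 = 0, so n = 1.

1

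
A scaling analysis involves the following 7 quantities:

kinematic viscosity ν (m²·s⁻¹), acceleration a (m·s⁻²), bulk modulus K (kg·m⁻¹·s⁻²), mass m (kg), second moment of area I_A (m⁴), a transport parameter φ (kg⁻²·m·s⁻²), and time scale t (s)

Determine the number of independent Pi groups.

There are 7 variables and 3 base dimensions (M, L, T).
The dimension matrix has rank 3.
Independent dimensionless groups: 7 − 3 = 4.

4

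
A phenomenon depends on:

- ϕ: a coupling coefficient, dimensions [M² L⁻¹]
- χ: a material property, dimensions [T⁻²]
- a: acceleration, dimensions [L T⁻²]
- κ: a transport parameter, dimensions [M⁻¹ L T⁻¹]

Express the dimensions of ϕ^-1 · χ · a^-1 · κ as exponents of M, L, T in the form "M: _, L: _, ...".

M: -3, L: 1, T: -1

Collect each base-dimension exponent across the product:
  M: −(2) + (0) − (0) + (-1) = -3
  L: −(-1) + (0) − (1) + (1) = 1
  T: −(0) + (-2) − (-2) + (-1) = -1
So the dimensions are [M⁻³ L T⁻¹].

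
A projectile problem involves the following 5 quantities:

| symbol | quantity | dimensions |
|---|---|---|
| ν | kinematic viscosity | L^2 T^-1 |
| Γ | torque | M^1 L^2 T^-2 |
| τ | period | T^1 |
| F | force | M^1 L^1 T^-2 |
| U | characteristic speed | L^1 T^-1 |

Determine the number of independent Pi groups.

There are 5 variables and 3 base dimensions (M, L, T).
The dimension matrix has rank 3.
Independent dimensionless groups: 5 − 3 = 2.

2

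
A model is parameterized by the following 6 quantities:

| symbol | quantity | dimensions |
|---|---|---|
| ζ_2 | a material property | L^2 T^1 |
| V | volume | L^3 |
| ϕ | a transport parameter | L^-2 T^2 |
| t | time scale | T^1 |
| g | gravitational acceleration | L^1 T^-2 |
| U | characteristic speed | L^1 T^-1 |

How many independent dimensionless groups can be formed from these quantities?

4

There are 6 variables and 2 base dimensions (L, T).
The dimension matrix has rank 2.
Independent dimensionless groups: 6 − 2 = 4.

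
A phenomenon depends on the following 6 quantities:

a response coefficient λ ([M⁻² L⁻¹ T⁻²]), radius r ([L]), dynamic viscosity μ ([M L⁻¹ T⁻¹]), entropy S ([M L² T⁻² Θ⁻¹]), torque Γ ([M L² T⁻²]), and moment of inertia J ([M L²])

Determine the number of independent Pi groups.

2

There are 6 variables and 4 base dimensions (M, L, T, Θ).
The dimension matrix has rank 4.
Independent dimensionless groups: 6 − 4 = 2.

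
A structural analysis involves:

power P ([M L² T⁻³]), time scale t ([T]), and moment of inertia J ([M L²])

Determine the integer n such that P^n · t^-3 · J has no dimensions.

-1

Balance the M exponent: (1)·n from P, plus −3·(0) + (1) = 1 from the rest, must sum to zero.
n + 1 = 0, so n = -1.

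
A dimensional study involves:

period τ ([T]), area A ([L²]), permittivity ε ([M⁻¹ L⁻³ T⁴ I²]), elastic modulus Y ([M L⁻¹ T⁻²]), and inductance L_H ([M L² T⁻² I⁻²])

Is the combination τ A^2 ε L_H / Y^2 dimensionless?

no

Sum the exponent of each base dimension across the product:
  M: [τ]_M + 2·[A]_M + [ε]_M − 2·[Y]_M + [L_H]_M = (0) + 2·(0) + (-1) − 2·(1) + (1) = -2
  L: [τ]_L + 2·[A]_L + [ε]_L − 2·[Y]_L + [L_H]_L = (0) + 2·(2) + (-3) − 2·(-1) + (2) = 5
  T: [τ]_T + 2·[A]_T + [ε]_T − 2·[Y]_T + [L_H]_T = (1) + 2·(0) + (4) − 2·(-2) + (-2) = 7
  I: [τ]_I + 2·[A]_I + [ε]_I − 2·[Y]_I + [L_H]_I = (0) + 2·(0) + (2) − 2·(0) + (-2) = 0
Net dimensions [M⁻² L⁵ T⁷] ≠ [1] — not dimensionless.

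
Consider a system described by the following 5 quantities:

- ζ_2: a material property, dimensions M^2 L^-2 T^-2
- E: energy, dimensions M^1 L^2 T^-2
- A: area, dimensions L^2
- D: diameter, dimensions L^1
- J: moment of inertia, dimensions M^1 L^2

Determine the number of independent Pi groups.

2

There are 5 variables and 3 base dimensions (M, L, T).
The dimension matrix has rank 3.
Independent dimensionless groups: 5 − 3 = 2.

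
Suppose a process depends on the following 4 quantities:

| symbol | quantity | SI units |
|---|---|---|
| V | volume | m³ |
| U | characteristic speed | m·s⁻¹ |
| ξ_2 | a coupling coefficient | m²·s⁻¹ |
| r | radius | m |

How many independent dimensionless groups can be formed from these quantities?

2

There are 4 variables and 2 base dimensions (L, T).
The dimension matrix has rank 2.
Independent dimensionless groups: 4 − 2 = 2.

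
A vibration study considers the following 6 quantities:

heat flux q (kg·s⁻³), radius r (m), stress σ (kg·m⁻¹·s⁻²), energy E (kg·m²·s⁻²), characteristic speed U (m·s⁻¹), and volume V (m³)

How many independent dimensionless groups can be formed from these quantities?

There are 6 variables and 3 base dimensions (M, L, T).
The dimension matrix has rank 3.
Independent dimensionless groups: 6 − 3 = 3.

3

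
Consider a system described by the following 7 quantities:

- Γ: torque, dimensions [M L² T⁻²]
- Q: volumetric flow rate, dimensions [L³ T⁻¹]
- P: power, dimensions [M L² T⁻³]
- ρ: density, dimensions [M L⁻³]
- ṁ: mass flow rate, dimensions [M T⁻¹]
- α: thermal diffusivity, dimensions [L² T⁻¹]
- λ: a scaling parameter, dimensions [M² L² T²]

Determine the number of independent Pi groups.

There are 7 variables and 3 base dimensions (M, L, T).
The dimension matrix has rank 3.
Independent dimensionless groups: 7 − 3 = 4.

4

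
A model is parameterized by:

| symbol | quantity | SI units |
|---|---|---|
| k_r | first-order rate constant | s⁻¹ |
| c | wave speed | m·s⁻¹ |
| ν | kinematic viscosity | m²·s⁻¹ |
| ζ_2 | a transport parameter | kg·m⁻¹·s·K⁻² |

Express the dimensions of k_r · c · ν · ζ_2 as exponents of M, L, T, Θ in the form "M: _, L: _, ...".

Collect each base-dimension exponent across the product:
  M: (0) + (0) + (0) + (1) = 1
  L: (0) + (1) + (2) + (-1) = 2
  T: (-1) + (-1) + (-1) + (1) = -2
  Θ: (0) + (0) + (0) + (-2) = -2
So the dimensions are [M L² T⁻² Θ⁻²].

M: 1, L: 2, T: -2, Θ: -2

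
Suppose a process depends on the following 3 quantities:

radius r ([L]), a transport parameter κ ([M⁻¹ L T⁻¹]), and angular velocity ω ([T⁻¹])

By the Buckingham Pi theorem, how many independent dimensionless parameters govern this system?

0

There are 3 variables and 3 base dimensions (M, L, T).
The dimension matrix has rank 3.
Independent dimensionless groups: 3 − 3 = 0.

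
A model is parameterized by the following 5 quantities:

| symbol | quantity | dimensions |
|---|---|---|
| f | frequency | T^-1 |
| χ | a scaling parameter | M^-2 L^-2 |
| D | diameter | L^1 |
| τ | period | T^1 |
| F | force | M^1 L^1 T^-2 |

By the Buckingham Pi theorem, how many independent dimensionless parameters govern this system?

There are 5 variables and 3 base dimensions (M, L, T).
The dimension matrix has rank 3.
Independent dimensionless groups: 5 − 3 = 2.

2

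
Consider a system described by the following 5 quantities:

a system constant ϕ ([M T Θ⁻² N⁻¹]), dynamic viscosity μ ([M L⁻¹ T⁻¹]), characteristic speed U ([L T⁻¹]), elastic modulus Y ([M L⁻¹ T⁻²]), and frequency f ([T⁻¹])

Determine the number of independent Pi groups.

There are 5 variables and 5 base dimensions (M, L, T, Θ, N).
The dimension matrix has rank 4 (less than 5: the dimension vectors are linearly dependent).
Independent dimensionless groups: 5 − 4 = 1.

1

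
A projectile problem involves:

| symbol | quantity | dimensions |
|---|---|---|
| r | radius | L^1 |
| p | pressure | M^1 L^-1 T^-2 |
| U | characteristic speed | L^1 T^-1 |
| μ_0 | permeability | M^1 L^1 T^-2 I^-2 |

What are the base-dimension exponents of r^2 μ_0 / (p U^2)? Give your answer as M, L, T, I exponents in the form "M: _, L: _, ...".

Collect each base-dimension exponent across the product:
  M: 2·(0) − (1) − 2·(0) + (1) = 0
  L: 2·(1) − (-1) − 2·(1) + (1) = 2
  T: 2·(0) − (-2) − 2·(-1) + (-2) = 2
  I: 2·(0) − (0) − 2·(0) + (-2) = -2
So the dimensions are [L² T² I⁻²].

M: 0, L: 2, T: 2, I: -2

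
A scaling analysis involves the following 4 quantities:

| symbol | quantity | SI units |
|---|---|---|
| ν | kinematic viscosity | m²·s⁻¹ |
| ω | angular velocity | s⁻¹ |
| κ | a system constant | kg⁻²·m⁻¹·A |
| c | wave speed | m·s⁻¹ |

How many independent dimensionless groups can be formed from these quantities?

There are 4 variables and 4 base dimensions (M, L, T, I).
The dimension matrix has rank 3 (less than 4: the dimension vectors are linearly dependent).
Independent dimensionless groups: 4 − 3 = 1.

1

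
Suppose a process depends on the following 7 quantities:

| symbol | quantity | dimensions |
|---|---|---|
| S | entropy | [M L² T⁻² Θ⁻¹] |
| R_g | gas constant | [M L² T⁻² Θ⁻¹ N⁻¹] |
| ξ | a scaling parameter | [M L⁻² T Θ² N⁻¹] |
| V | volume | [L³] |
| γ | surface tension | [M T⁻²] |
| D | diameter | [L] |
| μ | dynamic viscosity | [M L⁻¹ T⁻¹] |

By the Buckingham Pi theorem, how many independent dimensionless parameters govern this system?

2

There are 7 variables and 5 base dimensions (M, L, T, Θ, N).
The dimension matrix has rank 5.
Independent dimensionless groups: 7 − 5 = 2.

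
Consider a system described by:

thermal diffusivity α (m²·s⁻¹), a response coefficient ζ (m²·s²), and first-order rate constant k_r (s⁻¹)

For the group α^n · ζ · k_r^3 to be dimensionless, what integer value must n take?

Balance the L exponent: (2)·n from α, plus (2) + 3·(0) = 2 from the rest, must sum to zero.
2n + 2 = 0, so n = -1.

-1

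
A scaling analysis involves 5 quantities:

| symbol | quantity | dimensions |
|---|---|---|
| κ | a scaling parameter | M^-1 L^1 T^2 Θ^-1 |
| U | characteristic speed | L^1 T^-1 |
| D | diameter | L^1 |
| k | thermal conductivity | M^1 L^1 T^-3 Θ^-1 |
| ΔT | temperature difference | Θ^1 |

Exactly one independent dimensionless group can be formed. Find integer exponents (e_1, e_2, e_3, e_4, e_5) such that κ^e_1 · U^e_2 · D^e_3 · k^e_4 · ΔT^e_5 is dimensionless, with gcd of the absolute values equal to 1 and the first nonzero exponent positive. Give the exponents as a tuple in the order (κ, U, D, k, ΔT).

(1, -1, -1, 1, 2)

M: e_1·(-1) + e_2·(0) + e_3·(0) + e_4·(1) + e_5·(0) = 0
L: e_1·(1) + e_2·(1) + e_3·(1) + e_4·(1) + e_5·(0) = 0
T: e_1·(2) + e_2·(-1) + e_3·(0) + e_4·(-3) + e_5·(0) = 0
Θ: e_1·(-1) + e_2·(0) + e_3·(0) + e_4·(-1) + e_5·(1) = 0
Solving this homogeneous linear system for the smallest-integer solution (first nonzero entry positive) gives (1, -1, -1, 1, 2).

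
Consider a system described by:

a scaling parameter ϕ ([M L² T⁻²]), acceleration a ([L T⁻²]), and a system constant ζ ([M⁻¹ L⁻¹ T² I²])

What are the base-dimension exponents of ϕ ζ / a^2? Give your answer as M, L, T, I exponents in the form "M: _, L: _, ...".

M: 0, L: -1, T: 4, I: 2

Collect each base-dimension exponent across the product:
  M: (1) − 2·(0) + (-1) = 0
  L: (2) − 2·(1) + (-1) = -1
  T: (-2) − 2·(-2) + (2) = 4
  I: (0) − 2·(0) + (2) = 2
So the dimensions are [L⁻¹ T⁴ I²].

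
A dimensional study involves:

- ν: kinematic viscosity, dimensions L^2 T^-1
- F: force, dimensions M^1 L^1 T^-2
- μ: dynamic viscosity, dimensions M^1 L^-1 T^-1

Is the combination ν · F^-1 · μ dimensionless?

yes

Sum the exponent of each base dimension across the product:
  M: [ν]_M − [F]_M + [μ]_M = (0) − (1) + (1) = 0
  L: [ν]_L − [F]_L + [μ]_L = (2) − (1) + (-1) = 0
  T: [ν]_T − [F]_T + [μ]_T = (-1) − (-2) + (-1) = 0
All base exponents vanish — dimensionless.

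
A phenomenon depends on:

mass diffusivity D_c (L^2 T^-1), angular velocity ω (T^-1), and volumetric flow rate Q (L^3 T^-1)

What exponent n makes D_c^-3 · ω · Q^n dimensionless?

Balance the L exponent: (3)·n from Q, plus −3·(2) + (0) = -6 from the rest, must sum to zero.
3n − 6 = 0, so n = 2.

2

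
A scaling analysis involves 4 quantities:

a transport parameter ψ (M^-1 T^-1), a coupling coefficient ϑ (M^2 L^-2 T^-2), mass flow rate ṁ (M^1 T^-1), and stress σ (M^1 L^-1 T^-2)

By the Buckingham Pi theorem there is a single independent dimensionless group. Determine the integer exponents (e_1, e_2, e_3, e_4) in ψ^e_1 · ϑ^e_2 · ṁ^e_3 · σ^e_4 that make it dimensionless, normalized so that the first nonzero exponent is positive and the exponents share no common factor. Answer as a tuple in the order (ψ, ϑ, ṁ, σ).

M: e_1·(-1) + e_2·(2) + e_3·(1) + e_4·(1) = 0
L: e_1·(0) + e_2·(-2) + e_3·(0) + e_4·(-1) = 0
T: e_1·(-1) + e_2·(-2) + e_3·(-1) + e_4·(-2) = 0
Solving this homogeneous linear system for the smallest-integer solution (first nonzero entry positive) gives (1, 1, 1, -2).

(1, 1, 1, -2)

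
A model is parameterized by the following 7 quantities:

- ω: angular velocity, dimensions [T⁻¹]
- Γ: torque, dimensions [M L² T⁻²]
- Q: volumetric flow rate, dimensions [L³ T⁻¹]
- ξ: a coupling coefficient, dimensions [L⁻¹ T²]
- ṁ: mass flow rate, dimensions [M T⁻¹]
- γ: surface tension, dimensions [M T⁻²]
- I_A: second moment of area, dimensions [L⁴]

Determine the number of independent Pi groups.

4

There are 7 variables and 3 base dimensions (M, L, T).
The dimension matrix has rank 3.
Independent dimensionless groups: 7 − 3 = 4.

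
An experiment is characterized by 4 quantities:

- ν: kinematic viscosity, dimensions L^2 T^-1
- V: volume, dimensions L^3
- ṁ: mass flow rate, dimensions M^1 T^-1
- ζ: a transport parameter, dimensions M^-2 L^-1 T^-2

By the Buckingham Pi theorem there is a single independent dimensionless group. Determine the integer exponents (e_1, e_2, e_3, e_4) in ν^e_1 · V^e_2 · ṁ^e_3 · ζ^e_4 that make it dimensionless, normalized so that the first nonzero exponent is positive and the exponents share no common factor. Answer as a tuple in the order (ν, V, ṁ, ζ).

(4, -3, -2, -1)

M: e_1·(0) + e_2·(0) + e_3·(1) + e_4·(-2) = 0
L: e_1·(2) + e_2·(3) + e_3·(0) + e_4·(-1) = 0
T: e_1·(-1) + e_2·(0) + e_3·(-1) + e_4·(-2) = 0
Solving this homogeneous linear system for the smallest-integer solution (first nonzero entry positive) gives (4, -3, -2, -1).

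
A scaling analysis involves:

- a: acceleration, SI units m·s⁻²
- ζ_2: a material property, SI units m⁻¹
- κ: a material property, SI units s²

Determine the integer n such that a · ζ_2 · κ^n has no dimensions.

Balance the T exponent: (2)·n from κ, plus (-2) + (0) = -2 from the rest, must sum to zero.
2n − 2 = 0, so n = 1.

1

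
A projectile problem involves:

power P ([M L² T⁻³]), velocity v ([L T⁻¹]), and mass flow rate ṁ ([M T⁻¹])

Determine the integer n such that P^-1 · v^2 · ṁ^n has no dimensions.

Balance the M exponent: (1)·n from ṁ, plus −(1) + 2·(0) = -1 from the rest, must sum to zero.
n − 1 = 0, so n = 1.

1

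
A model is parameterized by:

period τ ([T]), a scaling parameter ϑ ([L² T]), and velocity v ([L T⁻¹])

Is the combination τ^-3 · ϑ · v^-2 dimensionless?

yes

Sum the exponent of each base dimension across the product:
  L: −3·[τ]_L + [ϑ]_L − 2·[v]_L = −3·(0) + (2) − 2·(1) = 0
  T: −3·[τ]_T + [ϑ]_T − 2·[v]_T = −3·(1) + (1) − 2·(-1) = 0
All base exponents vanish — dimensionless.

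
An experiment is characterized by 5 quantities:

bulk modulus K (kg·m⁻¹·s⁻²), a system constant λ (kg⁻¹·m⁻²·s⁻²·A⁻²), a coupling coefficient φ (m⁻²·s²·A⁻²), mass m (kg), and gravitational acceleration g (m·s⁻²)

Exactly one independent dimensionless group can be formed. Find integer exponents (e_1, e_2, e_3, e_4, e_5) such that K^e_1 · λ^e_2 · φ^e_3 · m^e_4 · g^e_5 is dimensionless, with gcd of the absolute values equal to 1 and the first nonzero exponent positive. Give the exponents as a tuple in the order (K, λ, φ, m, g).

(1, -1, 1, -2, 1)

M: e_1·(1) + e_2·(-1) + e_3·(0) + e_4·(1) + e_5·(0) = 0
L: e_1·(-1) + e_2·(-2) + e_3·(-2) + e_4·(0) + e_5·(1) = 0
T: e_1·(-2) + e_2·(-2) + e_3·(2) + e_4·(0) + e_5·(-2) = 0
I: e_1·(0) + e_2·(-2) + e_3·(-2) + e_4·(0) + e_5·(0) = 0
Solving this homogeneous linear system for the smallest-integer solution (first nonzero entry positive) gives (1, -1, 1, -2, 1).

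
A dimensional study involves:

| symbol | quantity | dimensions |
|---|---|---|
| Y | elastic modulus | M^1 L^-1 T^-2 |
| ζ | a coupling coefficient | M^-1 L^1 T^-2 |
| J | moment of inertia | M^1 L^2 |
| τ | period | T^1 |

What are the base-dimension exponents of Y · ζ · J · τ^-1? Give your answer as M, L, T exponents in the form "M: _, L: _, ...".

M: 1, L: 2, T: -5

Collect each base-dimension exponent across the product:
  M: (1) + (-1) + (1) − (0) = 1
  L: (-1) + (1) + (2) − (0) = 2
  T: (-2) + (-2) + (0) − (1) = -5
So the dimensions are [M L² T⁻⁵].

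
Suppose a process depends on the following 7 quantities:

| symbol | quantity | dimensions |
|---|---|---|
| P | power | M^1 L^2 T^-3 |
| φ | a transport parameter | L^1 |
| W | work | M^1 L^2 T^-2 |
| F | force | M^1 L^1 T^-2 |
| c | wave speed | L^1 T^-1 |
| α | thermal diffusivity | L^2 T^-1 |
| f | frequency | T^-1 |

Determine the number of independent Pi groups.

4

There are 7 variables and 3 base dimensions (M, L, T).
The dimension matrix has rank 3.
Independent dimensionless groups: 7 − 3 = 4.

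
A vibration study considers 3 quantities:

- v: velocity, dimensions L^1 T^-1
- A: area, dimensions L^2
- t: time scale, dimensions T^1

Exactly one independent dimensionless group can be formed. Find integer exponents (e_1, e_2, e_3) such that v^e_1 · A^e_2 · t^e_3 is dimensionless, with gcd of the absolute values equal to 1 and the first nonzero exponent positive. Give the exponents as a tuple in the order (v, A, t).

(2, -1, 2)

L: e_1·(1) + e_2·(2) + e_3·(0) = 0
T: e_1·(-1) + e_2·(0) + e_3·(1) = 0
Solving this homogeneous linear system for the smallest-integer solution (first nonzero entry positive) gives (2, -1, 2).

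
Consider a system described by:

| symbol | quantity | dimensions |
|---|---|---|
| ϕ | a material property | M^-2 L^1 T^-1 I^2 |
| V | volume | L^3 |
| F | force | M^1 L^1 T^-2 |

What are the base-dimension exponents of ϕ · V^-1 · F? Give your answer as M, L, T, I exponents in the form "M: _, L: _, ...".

M: -1, L: -1, T: -3, I: 2

Collect each base-dimension exponent across the product:
  M: (-2) − (0) + (1) = -1
  L: (1) − (3) + (1) = -1
  T: (-1) − (0) + (-2) = -3
  I: (2) − (0) + (0) = 2
So the dimensions are [M⁻¹ L⁻¹ T⁻³ I²].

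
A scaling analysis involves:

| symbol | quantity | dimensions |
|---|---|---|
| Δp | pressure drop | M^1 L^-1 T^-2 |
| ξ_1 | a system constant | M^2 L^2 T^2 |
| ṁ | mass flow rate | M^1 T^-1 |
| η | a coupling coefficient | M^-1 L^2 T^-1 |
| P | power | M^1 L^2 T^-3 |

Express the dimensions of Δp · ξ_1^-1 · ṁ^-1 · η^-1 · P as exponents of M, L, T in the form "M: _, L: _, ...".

Collect each base-dimension exponent across the product:
  M: (1) − (2) − (1) − (-1) + (1) = 0
  L: (-1) − (2) − (0) − (2) + (2) = -3
  T: (-2) − (2) − (-1) − (-1) + (-3) = -5
So the dimensions are [L⁻³ T⁻⁵].

M: 0, L: -3, T: -5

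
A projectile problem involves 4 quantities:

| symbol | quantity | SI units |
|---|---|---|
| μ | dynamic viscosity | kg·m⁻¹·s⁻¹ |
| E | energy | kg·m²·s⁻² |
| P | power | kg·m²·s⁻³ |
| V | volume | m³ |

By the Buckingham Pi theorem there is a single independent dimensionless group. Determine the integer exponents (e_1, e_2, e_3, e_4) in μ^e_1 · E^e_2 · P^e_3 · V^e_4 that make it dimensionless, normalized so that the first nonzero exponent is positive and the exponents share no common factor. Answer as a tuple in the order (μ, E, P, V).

M: e_1·(1) + e_2·(1) + e_3·(1) + e_4·(0) = 0
L: e_1·(-1) + e_2·(2) + e_3·(2) + e_4·(3) = 0
T: e_1·(-1) + e_2·(-2) + e_3·(-3) + e_4·(0) = 0
Solving this homogeneous linear system for the smallest-integer solution (first nonzero entry positive) gives (1, -2, 1, 1).

(1, -2, 1, 1)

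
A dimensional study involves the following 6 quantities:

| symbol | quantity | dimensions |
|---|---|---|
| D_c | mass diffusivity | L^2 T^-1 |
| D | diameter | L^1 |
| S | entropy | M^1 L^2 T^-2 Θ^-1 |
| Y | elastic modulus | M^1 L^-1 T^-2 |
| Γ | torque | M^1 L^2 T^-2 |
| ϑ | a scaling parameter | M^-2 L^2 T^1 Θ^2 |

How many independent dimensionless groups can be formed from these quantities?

2

There are 6 variables and 4 base dimensions (M, L, T, Θ).
The dimension matrix has rank 4.
Independent dimensionless groups: 6 − 4 = 2.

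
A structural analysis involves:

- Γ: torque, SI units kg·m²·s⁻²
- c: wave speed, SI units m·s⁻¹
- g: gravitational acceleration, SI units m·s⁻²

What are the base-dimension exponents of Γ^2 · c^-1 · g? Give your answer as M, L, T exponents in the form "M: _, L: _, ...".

M: 2, L: 4, T: -5

Collect each base-dimension exponent across the product:
  M: 2·(1) − (0) + (0) = 2
  L: 2·(2) − (1) + (1) = 4
  T: 2·(-2) − (-1) + (-2) = -5
So the dimensions are [M² L⁴ T⁻⁵].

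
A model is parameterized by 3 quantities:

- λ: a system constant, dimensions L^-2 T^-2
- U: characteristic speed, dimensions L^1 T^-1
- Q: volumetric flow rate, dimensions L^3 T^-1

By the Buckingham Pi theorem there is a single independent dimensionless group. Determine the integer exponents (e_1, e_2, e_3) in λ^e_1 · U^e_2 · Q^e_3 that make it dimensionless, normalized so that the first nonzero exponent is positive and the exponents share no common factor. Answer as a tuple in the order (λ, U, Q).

L: e_1·(-2) + e_2·(1) + e_3·(3) = 0
T: e_1·(-2) + e_2·(-1) + e_3·(-1) = 0
Solving this homogeneous linear system for the smallest-integer solution (first nonzero entry positive) gives (1, -4, 2).

(1, -4, 2)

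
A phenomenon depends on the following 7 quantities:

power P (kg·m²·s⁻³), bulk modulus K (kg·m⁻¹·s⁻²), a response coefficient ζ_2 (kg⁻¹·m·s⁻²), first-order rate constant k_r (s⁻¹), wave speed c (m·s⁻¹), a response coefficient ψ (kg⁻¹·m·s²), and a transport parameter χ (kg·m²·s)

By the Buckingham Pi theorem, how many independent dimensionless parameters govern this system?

There are 7 variables and 3 base dimensions (M, L, T).
The dimension matrix has rank 3.
Independent dimensionless groups: 7 − 3 = 4.

4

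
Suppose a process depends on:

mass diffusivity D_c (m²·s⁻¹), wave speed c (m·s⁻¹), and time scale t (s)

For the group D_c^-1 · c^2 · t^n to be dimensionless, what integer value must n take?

1

Balance the T exponent: (1)·n from t, plus −(-1) + 2·(-1) = -1 from the rest, must sum to zero.
n − 1 = 0, so n = 1.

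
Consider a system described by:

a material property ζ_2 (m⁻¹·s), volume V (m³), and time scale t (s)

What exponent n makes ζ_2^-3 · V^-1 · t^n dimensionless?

Balance the T exponent: (1)·n from t, plus −3·(1) − (0) = -3 from the rest, must sum to zero.
n − 3 = 0, so n = 3.

3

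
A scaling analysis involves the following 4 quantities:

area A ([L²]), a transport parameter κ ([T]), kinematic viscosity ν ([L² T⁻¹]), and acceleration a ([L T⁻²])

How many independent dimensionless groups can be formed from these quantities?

There are 4 variables and 2 base dimensions (L, T).
The dimension matrix has rank 2.
Independent dimensionless groups: 4 − 2 = 2.

2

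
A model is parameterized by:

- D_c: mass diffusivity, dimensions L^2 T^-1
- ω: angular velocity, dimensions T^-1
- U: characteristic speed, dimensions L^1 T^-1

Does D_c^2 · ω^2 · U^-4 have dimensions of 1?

Sum the exponent of each base dimension across the product:
  L: 2·[D_c]_L + 2·[ω]_L − 4·[U]_L = 2·(2) + 2·(0) − 4·(1) = 0
  T: 2·[D_c]_T + 2·[ω]_T − 4·[U]_T = 2·(-1) + 2·(-1) − 4·(-1) = 0
All base exponents vanish — dimensionless.

yes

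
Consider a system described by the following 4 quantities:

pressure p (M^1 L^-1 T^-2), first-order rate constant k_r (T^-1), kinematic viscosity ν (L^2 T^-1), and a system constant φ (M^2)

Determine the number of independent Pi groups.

There are 4 variables and 3 base dimensions (M, L, T).
The dimension matrix has rank 3.
Independent dimensionless groups: 4 − 3 = 1.

1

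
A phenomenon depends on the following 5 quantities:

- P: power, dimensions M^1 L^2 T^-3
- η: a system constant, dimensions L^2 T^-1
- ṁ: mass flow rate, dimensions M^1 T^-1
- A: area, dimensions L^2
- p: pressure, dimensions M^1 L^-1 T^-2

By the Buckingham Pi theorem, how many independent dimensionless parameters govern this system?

There are 5 variables and 3 base dimensions (M, L, T).
The dimension matrix has rank 3.
Independent dimensionless groups: 5 − 3 = 2.

2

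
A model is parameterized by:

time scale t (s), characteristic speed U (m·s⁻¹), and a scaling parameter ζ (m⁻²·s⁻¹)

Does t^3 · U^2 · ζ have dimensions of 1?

Sum the exponent of each base dimension across the product:
  L: 3·[t]_L + 2·[U]_L + [ζ]_L = 3·(0) + 2·(1) + (-2) = 0
  T: 3·[t]_T + 2·[U]_T + [ζ]_T = 3·(1) + 2·(-1) + (-1) = 0
All base exponents vanish — dimensionless.

yes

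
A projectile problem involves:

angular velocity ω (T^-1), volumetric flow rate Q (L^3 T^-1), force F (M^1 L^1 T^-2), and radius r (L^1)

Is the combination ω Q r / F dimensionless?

Sum the exponent of each base dimension across the product:
  M: [ω]_M + [Q]_M − [F]_M + [r]_M = (0) + (0) − (1) + (0) = -1
  L: [ω]_L + [Q]_L − [F]_L + [r]_L = (0) + (3) − (1) + (1) = 3
  T: [ω]_T + [Q]_T − [F]_T + [r]_T = (-1) + (-1) − (-2) + (0) = 0
Net dimensions [M⁻¹ L³] ≠ [1] — not dimensionless.

no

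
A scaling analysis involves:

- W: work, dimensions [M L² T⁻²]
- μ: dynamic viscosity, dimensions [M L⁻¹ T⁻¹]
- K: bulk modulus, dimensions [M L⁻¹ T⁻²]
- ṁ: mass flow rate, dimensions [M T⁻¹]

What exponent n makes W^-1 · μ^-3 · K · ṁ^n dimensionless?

3

Balance the M exponent: (1)·n from ṁ, plus −(1) − 3·(1) + (1) = -3 from the rest, must sum to zero.
n − 3 = 0, so n = 3.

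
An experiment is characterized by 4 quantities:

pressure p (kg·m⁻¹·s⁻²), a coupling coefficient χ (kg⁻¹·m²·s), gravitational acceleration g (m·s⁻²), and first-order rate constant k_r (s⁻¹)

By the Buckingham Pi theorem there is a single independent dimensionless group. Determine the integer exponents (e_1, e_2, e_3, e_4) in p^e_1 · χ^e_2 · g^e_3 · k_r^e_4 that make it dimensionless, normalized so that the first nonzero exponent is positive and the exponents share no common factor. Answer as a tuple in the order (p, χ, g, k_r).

M: e_1·(1) + e_2·(-1) + e_3·(0) + e_4·(0) = 0
L: e_1·(-1) + e_2·(2) + e_3·(1) + e_4·(0) = 0
T: e_1·(-2) + e_2·(1) + e_3·(-2) + e_4·(-1) = 0
Solving this homogeneous linear system for the smallest-integer solution (first nonzero entry positive) gives (1, 1, -1, 1).

(1, 1, -1, 1)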